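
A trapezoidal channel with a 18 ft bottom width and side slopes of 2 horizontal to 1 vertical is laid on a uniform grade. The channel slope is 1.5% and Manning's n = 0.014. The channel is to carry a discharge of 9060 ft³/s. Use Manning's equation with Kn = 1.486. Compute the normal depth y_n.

y_n = 7.46 ft

Manning's equation rearranged: A R^(2/3) = nQ / (1.486·√S) = 0.014 × 9060 / (1.486 × √0.015) = 696.9.
Trying y = 8.45 ft: A R^(2/3) = 894.9 — over.
Trying y = 7.46 ft: A R^(2/3) = 697 — ≈ 696.9.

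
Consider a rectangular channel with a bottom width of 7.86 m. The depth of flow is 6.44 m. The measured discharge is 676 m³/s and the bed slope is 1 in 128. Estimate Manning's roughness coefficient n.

Flow area A = b·y = 7.86 × 6.44 = 50.62 m². Wetted perimeter P = b + 2y = 7.86 + 2×6.44 = 20.74 m.
Hydraulic radius R = A/P = 50.62/20.74 = 2.441 m.
Rearranging Manning's equation: n = (1/Q) A R^(2/3) S^(1/2) = (1/676) × 50.62 × 2.441^(2/3) × √0.007812 = 0.012.

n = 0.012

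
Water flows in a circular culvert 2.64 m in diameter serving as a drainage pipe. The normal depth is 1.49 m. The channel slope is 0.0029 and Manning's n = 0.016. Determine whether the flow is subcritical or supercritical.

For a circular section of diameter D = 2.64 m at depth y = 1.49 m, the central angle is θ = 2 arccos(1 − 2y/D) = 3.4 rad. Then A = (D²/8)(θ − sin θ) = 3.185 m² and P = Dθ/2 = 4.488 m.
Hydraulic radius R = A/P = 3.185/4.488 = 0.7096 m.
V = (1/n) R^(2/3) √S = (1/0.016) × 0.7096^(2/3) × √0.0029 = 2.678 m/s. Hydraulic depth D_h = A/T = 3.185/2.618 = 1.216 m.
Froude number Fr = V/√(g·D_h) = 2.678/√(9.81×1.216) = 0.775, which is less than 1, so the flow is subcritical.

subcritical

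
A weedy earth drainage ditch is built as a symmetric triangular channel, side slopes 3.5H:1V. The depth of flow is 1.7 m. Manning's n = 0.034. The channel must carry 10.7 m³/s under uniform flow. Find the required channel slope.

S = 0.00169

For a triangular section with side slope z = 3.5: A = zy² = 3.5×1.7² = 10.12 m²; P = 2y√(1+z²) = 2×1.7×3.64 = 12.38 m.
Hydraulic radius R = A/P = 10.12/12.38 = 0.8173 m.
From Manning's equation, S = [nQ / (1 A R^(2/3))]² = [0.034 × 10.7 / (1 × 10.12 × 0.8173^(2/3))]² = 0.00169.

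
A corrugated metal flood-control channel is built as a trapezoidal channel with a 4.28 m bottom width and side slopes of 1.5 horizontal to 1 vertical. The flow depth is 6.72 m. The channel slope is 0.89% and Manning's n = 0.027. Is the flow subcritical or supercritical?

supercritical

With bottom width b = 4.28 m and side slope z = 1.5: A = (b + zy)y = (4.28 + 1.5×6.72)×6.72 = 96.5 m²; P = b + 2y√(1+z²) = 4.28 + 2×6.72×1.803 = 28.51 m.
Hydraulic radius R = A/P = 96.5/28.51 = 3.385 m.
V = (1/n) R^(2/3) √S = (1/0.027) × 3.385^(2/3) × √0.0089 = 7.877 m/s. Hydraulic depth D_h = A/T = 96.5/24.44 = 3.948 m.
Froude number Fr = V/√(g·D_h) = 7.877/√(9.81×3.948) = 1.27, which is greater than 1, so the flow is supercritical.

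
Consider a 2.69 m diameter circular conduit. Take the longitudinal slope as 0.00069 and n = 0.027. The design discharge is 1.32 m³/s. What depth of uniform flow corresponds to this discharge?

Manning's equation rearranged: A R^(2/3) = nQ / (1·√S) = 0.027 × 1.32 / (√0.00069) = 1.357.
Trying y = 1.31 m: A R^(2/3) = 2.085 — high.
Trying y = 1.03 m: A R^(2/3) = 1.357 — ≈ 1.357.

y_n = 1.03 m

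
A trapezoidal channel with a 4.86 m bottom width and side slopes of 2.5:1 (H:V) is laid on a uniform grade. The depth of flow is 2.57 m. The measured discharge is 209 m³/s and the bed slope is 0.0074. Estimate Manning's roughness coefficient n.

With bottom width b = 4.86 m and side slope z = 2.5: A = (b + zy)y = (4.86 + 2.5×2.57)×2.57 = 29 m²; P = b + 2y√(1+z²) = 4.86 + 2×2.57×2.693 = 18.7 m.
Hydraulic radius R = A/P = 29/18.7 = 1.551 m.
Rearranging Manning's equation: n = (1/Q) A R^(2/3) S^(1/2) = (1/209) × 29 × 1.551^(2/3) × √0.0074 = 0.016.

n = 0.016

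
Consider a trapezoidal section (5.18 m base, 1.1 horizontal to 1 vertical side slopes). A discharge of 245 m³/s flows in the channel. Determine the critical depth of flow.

At critical depth, Q² T / (g A³) = 1, i.e. A³/T = Q²/g = 245²/9.81 = 6119.
Try y = 5.63 m: A³/T = 14940 — high.
Try y = 3.57 m: A³/T = 2637 — low.
Try y = 4.47 m: A³/T = 6124 — close enough.

y_c = 4.47 m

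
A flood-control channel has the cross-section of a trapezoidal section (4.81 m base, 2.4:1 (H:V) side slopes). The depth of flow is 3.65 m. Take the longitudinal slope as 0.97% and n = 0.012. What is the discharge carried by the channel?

With bottom width b = 4.81 m and side slope z = 2.4: A = (b + zy)y = (4.81 + 2.4×3.65)×3.65 = 49.53 m²; P = b + 2y√(1+z²) = 4.81 + 2×3.65×2.6 = 23.79 m.
Hydraulic radius R = A/P = 49.53/23.79 = 2.082 m.
Manning's equation: Q = (1/n) A R^(2/3) S^(1/2) = (1/0.012) × 49.53 × 2.082^(2/3) × 0.0097^(1/2) = 663 m³/s.

Q = 663 m³/s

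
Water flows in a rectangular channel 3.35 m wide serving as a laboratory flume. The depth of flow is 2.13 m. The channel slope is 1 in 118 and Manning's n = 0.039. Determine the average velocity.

Flow area A = b·y = 3.35 × 2.13 = 7.135 m². Wetted perimeter P = b + 2y = 3.35 + 2×2.13 = 7.61 m.
Hydraulic radius R = A/P = 7.135/7.61 = 0.9376 m.
From Manning's equation, V = (1/n) R^(2/3) S^(1/2) = (1/0.039) × 0.9376^(2/3) × 0.008475^(1/2) = 2.26 m/s.

V = 2.26 m/s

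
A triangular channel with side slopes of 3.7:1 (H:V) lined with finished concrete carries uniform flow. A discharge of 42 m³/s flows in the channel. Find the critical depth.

At critical depth, Q² T / (g A³) = 1, i.e. A³/T = Q²/g = 42²/9.81 = 179.8.
Try y = 2.27 m: A³/T = 412.6 — over.
Try y = 1.92 m: A³/T = 178.6 — ≈ 179.8.

y_c = 1.92 m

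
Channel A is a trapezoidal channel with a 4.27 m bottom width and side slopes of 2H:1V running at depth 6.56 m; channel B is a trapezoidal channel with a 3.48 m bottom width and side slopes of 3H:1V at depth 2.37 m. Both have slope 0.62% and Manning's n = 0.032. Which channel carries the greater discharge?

Channel A: With bottom width b = 4.27 m and side slope z = 2: A = (b + zy)y = (4.27 + 2×6.56)×6.56 = 114.1 m²; P = b + 2y√(1+z²) = 4.27 + 2×6.56×2.236 = 33.61 m. Hydraulic radius R = A/P = 114.1/33.61 = 3.394 m. Q_A = (1/0.032)·114.1·3.394^(2/3)·√0.0062 = 634 m³/s.
Channel B: With bottom width b = 3.48 m and side slope z = 3: A = (b + zy)y = (3.48 + 3×2.37)×2.37 = 25.1 m²; P = b + 2y√(1+z²) = 3.48 + 2×2.37×3.162 = 18.47 m. Hydraulic radius R = A/P = 25.1/18.47 = 1.359 m. Q_B = (1/0.032)·25.1·1.359^(2/3)·√0.0062 = 75.77 m³/s.
Q_A = 634 m³/s vs Q_B = 75.77 m³/s, so channel A carries more.

channel A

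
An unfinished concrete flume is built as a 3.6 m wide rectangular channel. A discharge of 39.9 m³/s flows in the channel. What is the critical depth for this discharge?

y_c = 2.32 m

For a rectangular channel, critical depth y_c = (q²/g)^(1/3) where q = Q/b = 39.9/3.6 = 11.08 m²/s.
So y_c = (11.08²/9.81)^(1/3) = 2.32 m.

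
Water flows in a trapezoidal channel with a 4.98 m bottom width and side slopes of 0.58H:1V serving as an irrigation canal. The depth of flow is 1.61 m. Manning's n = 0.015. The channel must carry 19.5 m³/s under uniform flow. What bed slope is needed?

With bottom width b = 4.98 m and side slope z = 0.58: A = (b + zy)y = (4.98 + 0.58×1.61)×1.61 = 9.521 m²; P = b + 2y√(1+z²) = 4.98 + 2×1.61×1.156 = 8.702 m.
Hydraulic radius R = A/P = 9.521/8.702 = 1.094 m.
From Manning's equation, S = [nQ / (1 A R^(2/3))]² = [0.015 × 19.5 / (1 × 9.521 × 1.094^(2/3))]² = 0.000837.

S = 0.000837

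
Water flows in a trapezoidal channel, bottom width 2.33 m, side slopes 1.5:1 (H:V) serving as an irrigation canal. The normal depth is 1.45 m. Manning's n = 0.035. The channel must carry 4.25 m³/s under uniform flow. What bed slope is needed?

S = 0.00063

With bottom width b = 2.33 m and side slope z = 1.5: A = (b + zy)y = (2.33 + 1.5×1.45)×1.45 = 6.532 m²; P = b + 2y√(1+z²) = 2.33 + 2×1.45×1.803 = 7.558 m.
Hydraulic radius R = A/P = 6.532/7.558 = 0.8643 m.
From Manning's equation, S = [nQ / (1 A R^(2/3))]² = [0.035 × 4.25 / (1 × 6.532 × 0.8643^(2/3))]² = 0.00063.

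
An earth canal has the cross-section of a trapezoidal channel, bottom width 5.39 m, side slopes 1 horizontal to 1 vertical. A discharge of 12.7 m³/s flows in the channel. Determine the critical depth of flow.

At critical depth, Q² T / (g A³) = 1, i.e. A³/T = Q²/g = 12.7²/9.81 = 16.44.
At y = 0.647 m: A³/T = 8.915 — too small.
At y = 0.942 m: A³/T = 29.17 — too large.
At y = 0.786 m: A³/T = 16.43 — matches.

y_c = 0.786 m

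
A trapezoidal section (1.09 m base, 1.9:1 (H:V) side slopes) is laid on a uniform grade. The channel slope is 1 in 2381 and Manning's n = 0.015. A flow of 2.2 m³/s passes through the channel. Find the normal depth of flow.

y_n = 0.901 m

Manning's equation rearranged: A R^(2/3) = nQ / (1·√S) = 0.015 × 2.2 / (√0.00042) = 1.61.
Try y = 0.689 m: A R^(2/3) = 0.9097 — low.
Try y = 0.901 m: A R^(2/3) = 1.61 — ≈ 1.61.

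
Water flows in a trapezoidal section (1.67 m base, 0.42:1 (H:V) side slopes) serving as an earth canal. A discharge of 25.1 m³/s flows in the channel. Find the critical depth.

At critical depth, Q² T / (g A³) = 1, i.e. A³/T = Q²/g = 25.1²/9.81 = 64.22.
Trying y = 2.83 m: A³/T = 130.8 — high.
Trying y = 1.65 m: A³/T = 19.39 — low.
Trying y = 2.32 m: A³/T = 63.81 — close enough.

y_c = 2.32 m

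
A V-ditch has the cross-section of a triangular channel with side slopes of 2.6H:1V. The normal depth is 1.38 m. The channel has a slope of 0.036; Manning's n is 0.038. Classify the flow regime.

supercritical

For a triangular section with side slope z = 2.6: A = zy² = 2.6×1.38² = 4.951 m²; P = 2y√(1+z²) = 2×1.38×2.786 = 7.688 m.
Hydraulic radius R = A/P = 4.951/7.688 = 0.644 m.
V = (1/n) R^(2/3) √S = (1/0.038) × 0.644^(2/3) × √0.036 = 3.724 m/s. Hydraulic depth D_h = A/T = 4.951/7.176 = 0.69 m.
Froude number Fr = V/√(g·D_h) = 3.724/√(9.81×0.69) = 1.43, which is greater than 1, so the flow is supercritical.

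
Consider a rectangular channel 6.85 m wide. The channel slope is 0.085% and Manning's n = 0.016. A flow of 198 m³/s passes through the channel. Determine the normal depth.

Manning's equation rearranged: A R^(2/3) = nQ / (1·√S) = 0.016 × 198 / (√0.00085) = 108.7.
Try y = 10.7 m: A R^(2/3) = 138.4 — high.
Try y = 6.18 m: A R^(2/3) = 71.69 — low.
Try y = 8.71 m: A R^(2/3) = 108.7 — matches.

y_n = 8.71 m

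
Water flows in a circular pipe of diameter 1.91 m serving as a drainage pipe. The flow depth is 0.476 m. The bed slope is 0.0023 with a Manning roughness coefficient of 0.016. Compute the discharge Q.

Q = 0.714 m³/s

For a circular section of diameter D = 1.91 m at depth y = 0.476 m, the central angle is θ = 2 arccos(1 − 2y/D) = 2.091 rad. Then A = (D²/8)(θ − sin θ) = 0.5577 m² and P = Dθ/2 = 1.997 m.
Hydraulic radius R = A/P = 0.5577/1.997 = 0.2793 m.
Manning's equation: Q = (1/n) A R^(2/3) S^(1/2) = (1/0.016) × 0.5577 × 0.2793^(2/3) × 0.0023^(1/2) = 0.714 m³/s.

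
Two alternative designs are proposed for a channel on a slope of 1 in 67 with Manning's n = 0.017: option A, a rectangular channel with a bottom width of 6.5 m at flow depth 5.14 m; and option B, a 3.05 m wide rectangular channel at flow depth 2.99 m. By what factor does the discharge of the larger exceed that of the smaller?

5.76

Channel A: Flow area A = b·y = 6.5 × 5.14 = 33.41 m². Wetted perimeter P = b + 2y = 6.5 + 2×5.14 = 16.78 m. Hydraulic radius R = A/P = 33.41/16.78 = 1.991 m. Q_A = (1/0.017)·33.41·1.991^(2/3)·√0.01493 = 380 m³/s.
Channel B: Flow area A = b·y = 3.05 × 2.99 = 9.12 m². Wetted perimeter P = b + 2y = 3.05 + 2×2.99 = 9.03 m. Hydraulic radius R = A/P = 9.12/9.03 = 1.01 m. Q_B = (1/0.017)·9.12·1.01^(2/3)·√0.01493 = 65.97 m³/s.
The larger discharge is 380 m³/s and the smaller is 65.97 m³/s; the ratio is 5.76.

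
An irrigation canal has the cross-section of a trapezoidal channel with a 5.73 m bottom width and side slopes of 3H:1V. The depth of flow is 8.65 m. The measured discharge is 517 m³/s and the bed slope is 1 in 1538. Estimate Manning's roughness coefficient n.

n = 0.037

With bottom width b = 5.73 m and side slope z = 3: A = (b + zy)y = (5.73 + 3×8.65)×8.65 = 274 m²; P = b + 2y√(1+z²) = 5.73 + 2×8.65×3.162 = 60.44 m.
Hydraulic radius R = A/P = 274/60.44 = 4.534 m.
Rearranging Manning's equation: n = (1/Q) A R^(2/3) S^(1/2) = (1/517) × 274 × 4.534^(2/3) × √0.0006502 = 0.037.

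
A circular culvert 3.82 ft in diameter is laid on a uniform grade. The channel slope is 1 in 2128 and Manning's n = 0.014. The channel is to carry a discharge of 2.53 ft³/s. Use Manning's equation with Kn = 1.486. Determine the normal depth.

y_n = 0.812 ft

Manning's equation rearranged: A R^(2/3) = nQ / (1.486·√S) = 0.014 × 2.53 / (1.486 × √0.0004699) = 1.1.
Trying y = 0.584 ft: A R^(2/3) = 0.5619 — short.
Trying y = 0.918 ft: A R^(2/3) = 1.408 — over.
Trying y = 0.812 ft: A R^(2/3) = 1.101 — close enough.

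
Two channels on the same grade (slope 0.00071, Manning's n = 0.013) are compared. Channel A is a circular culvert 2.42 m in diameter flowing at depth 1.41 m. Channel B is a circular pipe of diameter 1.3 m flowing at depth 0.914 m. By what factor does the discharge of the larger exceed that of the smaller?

Channel A: For a circular section of diameter D = 2.42 m at depth y = 1.41 m, the central angle is θ = 2 arccos(1 − 2y/D) = 3.474 rad. Then A = (D²/8)(θ − sin θ) = 2.782 m² and P = Dθ/2 = 4.203 m. Hydraulic radius R = A/P = 2.782/4.203 = 0.6618 m. Q_A = (1/0.013)·2.782·0.6618^(2/3)·√0.00071 = 4.33 m³/s.
Channel B: For a circular section of diameter D = 1.3 m at depth y = 0.914 m, the central angle is θ = 2 arccos(1 − 2y/D) = 3.978 rad. Then A = (D²/8)(θ − sin θ) = 0.9972 m² and P = Dθ/2 = 2.586 m. Hydraulic radius R = A/P = 0.9972/2.586 = 0.3856 m. Q_B = (1/0.013)·0.9972·0.3856^(2/3)·√0.00071 = 1.083 m³/s.
The larger discharge is 4.33 m³/s and the smaller is 1.083 m³/s; the ratio is 4.

4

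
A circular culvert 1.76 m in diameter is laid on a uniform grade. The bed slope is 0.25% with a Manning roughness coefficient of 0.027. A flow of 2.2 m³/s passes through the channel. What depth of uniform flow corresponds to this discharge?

y_n = 1.24 m

Manning's equation rearranged: A R^(2/3) = nQ / (1·√S) = 0.027 × 2.2 / (√0.0025) = 1.188.
Try y = 1.5 m: A R^(2/3) = 1.453 — too large.
Try y = 1.07 m: A R^(2/3) = 0.9647 — too small.
Try y = 1.24 m: A R^(2/3) = 1.188 — ≈ 1.188.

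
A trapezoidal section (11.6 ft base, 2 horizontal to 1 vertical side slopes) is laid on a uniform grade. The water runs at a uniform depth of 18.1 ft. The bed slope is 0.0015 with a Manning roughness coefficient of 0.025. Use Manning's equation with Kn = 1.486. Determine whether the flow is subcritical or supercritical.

With bottom width b = 11.6 ft and side slope z = 2: A = (b + zy)y = (11.6 + 2×18.1)×18.1 = 865.2 ft²; P = b + 2y√(1+z²) = 11.6 + 2×18.1×2.236 = 92.55 ft.
Hydraulic radius R = A/P = 865.2/92.55 = 9.349 ft.
V = (1.486/n) R^(2/3) √S = (1.486/0.025) × 9.349^(2/3) × √0.0015 = 10.22 ft/s. Hydraulic depth D_h = A/T = 865.2/84 = 10.3 ft.
Froude number Fr = V/√(g·D_h) = 10.22/√(32.2×10.3) = 0.561, which is less than 1, so the flow is subcritical.

subcritical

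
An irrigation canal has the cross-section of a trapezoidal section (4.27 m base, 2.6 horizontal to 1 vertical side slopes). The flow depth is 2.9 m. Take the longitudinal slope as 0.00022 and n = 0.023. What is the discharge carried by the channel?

With bottom width b = 4.27 m and side slope z = 2.6: A = (b + zy)y = (4.27 + 2.6×2.9)×2.9 = 34.25 m²; P = b + 2y√(1+z²) = 4.27 + 2×2.9×2.786 = 20.43 m.
Hydraulic radius R = A/P = 34.25/20.43 = 1.677 m.
Manning's equation: Q = (1/n) A R^(2/3) S^(1/2) = (1/0.023) × 34.25 × 1.677^(2/3) × 0.00022^(1/2) = 31.2 m³/s.

Q = 31.2 m³/s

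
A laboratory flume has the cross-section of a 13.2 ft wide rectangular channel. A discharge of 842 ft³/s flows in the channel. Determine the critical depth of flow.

y_c = 5.02 ft

For a rectangular channel, critical depth y_c = (q²/g)^(1/3) where q = Q/b = 842/13.2 = 63.79 ft²/s.
So y_c = (63.79²/32.2)^(1/3) = 5.02 ft.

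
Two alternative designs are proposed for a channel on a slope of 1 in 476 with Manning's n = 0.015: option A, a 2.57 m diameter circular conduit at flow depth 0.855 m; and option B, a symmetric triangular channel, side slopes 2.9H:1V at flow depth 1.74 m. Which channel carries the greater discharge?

channel B

Channel A: For a circular section of diameter D = 2.57 m at depth y = 0.855 m, the central angle is θ = 2 arccos(1 − 2y/D) = 2.459 rad. Then A = (D²/8)(θ − sin θ) = 1.51 m² and P = Dθ/2 = 3.16 m. Hydraulic radius R = A/P = 1.51/3.16 = 0.4777 m. Q_A = (1/0.015)·1.51·0.4777^(2/3)·√0.002101 = 2.819 m³/s.
Channel B: For a triangular section with side slope z = 2.9: A = zy² = 2.9×1.74² = 8.78 m²; P = 2y√(1+z²) = 2×1.74×3.068 = 10.68 m. Hydraulic radius R = A/P = 8.78/10.68 = 0.8225 m. Q_B = (1/0.015)·8.78·0.8225^(2/3)·√0.002101 = 23.55 m³/s.
Q_A = 2.819 m³/s vs Q_B = 23.55 m³/s, so channel B carries more.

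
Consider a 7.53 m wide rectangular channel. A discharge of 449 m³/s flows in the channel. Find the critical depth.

y_c = 7.13 m

For a rectangular channel, critical depth y_c = (q²/g)^(1/3) where q = Q/b = 449/7.53 = 59.63 m²/s.
So y_c = (59.63²/9.81)^(1/3) = 7.13 m.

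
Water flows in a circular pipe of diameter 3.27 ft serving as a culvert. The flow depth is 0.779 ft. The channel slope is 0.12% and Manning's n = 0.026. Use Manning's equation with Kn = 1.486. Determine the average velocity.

V = 1.18 ft/s

For a circular section of diameter D = 3.27 ft at depth y = 0.779 ft, the central angle is θ = 2 arccos(1 − 2y/D) = 2.04 rad. Then A = (D²/8)(θ − sin θ) = 1.534 ft² and P = Dθ/2 = 3.335 ft.
Hydraulic radius R = A/P = 1.534/3.335 = 0.4599 ft.
From Manning's equation, V = (1.486/n) R^(2/3) S^(1/2) = (1.486/0.026) × 0.4599^(2/3) × 0.0012^(1/2) = 1.18 ft/s.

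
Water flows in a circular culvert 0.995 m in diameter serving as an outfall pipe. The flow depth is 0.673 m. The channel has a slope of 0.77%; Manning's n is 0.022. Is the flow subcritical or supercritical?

subcritical

For a circular section of diameter D = 0.995 m at depth y = 0.673 m, the central angle is θ = 2 arccos(1 − 2y/D) = 3.863 rad. Then A = (D²/8)(θ − sin θ) = 0.5597 m² and P = Dθ/2 = 1.922 m.
Hydraulic radius R = A/P = 0.5597/1.922 = 0.2913 m.
V = (1/n) R^(2/3) √S = (1/0.022) × 0.2913^(2/3) × √0.0077 = 1.753 m/s. Hydraulic depth D_h = A/T = 0.5597/0.931 = 0.6012 m.
Froude number Fr = V/√(g·D_h) = 1.753/√(9.81×0.6012) = 0.722, which is less than 1, so the flow is subcritical.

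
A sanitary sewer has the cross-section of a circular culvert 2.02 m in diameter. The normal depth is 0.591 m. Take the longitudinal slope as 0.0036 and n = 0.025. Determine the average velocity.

For a circular section of diameter D = 2.02 m at depth y = 0.591 m, the central angle is θ = 2 arccos(1 − 2y/D) = 2.286 rad. Then A = (D²/8)(θ − sin θ) = 0.7809 m² and P = Dθ/2 = 2.309 m.
Hydraulic radius R = A/P = 0.7809/2.309 = 0.3382 m.
From Manning's equation, V = (1/n) R^(2/3) S^(1/2) = (1/0.025) × 0.3382^(2/3) × 0.0036^(1/2) = 1.17 m/s.

V = 1.17 m/s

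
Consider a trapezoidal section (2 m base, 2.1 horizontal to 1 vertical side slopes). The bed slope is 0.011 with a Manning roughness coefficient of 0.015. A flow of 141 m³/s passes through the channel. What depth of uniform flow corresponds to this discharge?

y_n = 2.41 m

Manning's equation rearranged: A R^(2/3) = nQ / (1·√S) = 0.015 × 141 / (√0.011) = 20.17.
At y = 1.87 m: A R^(2/3) = 11.35 — short.
At y = 2.78 m: A R^(2/3) = 28.03 — over.
At y = 2.41 m: A R^(2/3) = 20.15 — matches.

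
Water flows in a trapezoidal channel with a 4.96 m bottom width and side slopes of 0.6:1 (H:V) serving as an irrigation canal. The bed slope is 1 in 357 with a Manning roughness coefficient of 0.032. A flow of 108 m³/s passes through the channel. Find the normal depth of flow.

Manning's equation rearranged: A R^(2/3) = nQ / (1·√S) = 0.032 × 108 / (√0.002801) = 65.3.
Try y = 5.75 m: A R^(2/3) = 92.19 — over.
Try y = 4.17 m: A R^(2/3) = 51.33 — short.
Try y = 4.77 m: A R^(2/3) = 65.38 — close enough.

y_n = 4.77 m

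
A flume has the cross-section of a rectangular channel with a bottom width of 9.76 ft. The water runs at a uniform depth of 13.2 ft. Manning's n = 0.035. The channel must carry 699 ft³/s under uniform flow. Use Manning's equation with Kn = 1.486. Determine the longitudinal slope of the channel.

Flow area A = b·y = 9.76 × 13.2 = 128.8 ft². Wetted perimeter P = b + 2y = 9.76 + 2×13.2 = 36.16 ft.
Hydraulic radius R = A/P = 128.8/36.16 = 3.563 ft.
From Manning's equation, S = [nQ / (1.486 A R^(2/3))]² = [0.035 × 699 / (1.486 × 128.8 × 3.563^(2/3))]² = 0.003.

S = 0.003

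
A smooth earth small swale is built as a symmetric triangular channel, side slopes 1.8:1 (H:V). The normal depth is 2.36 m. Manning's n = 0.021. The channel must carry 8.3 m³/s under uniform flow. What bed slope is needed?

For a triangular section with side slope z = 1.8: A = zy² = 1.8×2.36² = 10.03 m²; P = 2y√(1+z²) = 2×2.36×2.059 = 9.719 m.
Hydraulic radius R = A/P = 10.03/9.719 = 1.032 m.
From Manning's equation, S = [nQ / (1 A R^(2/3))]² = [0.021 × 8.3 / (1 × 10.03 × 1.032^(2/3))]² = 0.00029.

S = 0.00029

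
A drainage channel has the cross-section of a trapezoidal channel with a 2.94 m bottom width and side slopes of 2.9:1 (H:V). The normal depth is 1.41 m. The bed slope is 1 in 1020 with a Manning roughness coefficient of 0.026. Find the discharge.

With bottom width b = 2.94 m and side slope z = 2.9: A = (b + zy)y = (2.94 + 2.9×1.41)×1.41 = 9.911 m²; P = b + 2y√(1+z²) = 2.94 + 2×1.41×3.068 = 11.59 m.
Hydraulic radius R = A/P = 9.911/11.59 = 0.8551 m.
Manning's equation: Q = (1/n) A R^(2/3) S^(1/2) = (1/0.026) × 9.911 × 0.8551^(2/3) × 0.0009804^(1/2) = 10.8 m³/s.

Q = 10.8 m³/s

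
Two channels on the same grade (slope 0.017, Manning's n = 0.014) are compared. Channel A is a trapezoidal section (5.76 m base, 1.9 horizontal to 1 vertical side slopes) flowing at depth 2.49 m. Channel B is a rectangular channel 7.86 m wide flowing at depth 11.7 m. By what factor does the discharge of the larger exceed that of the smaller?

5.31

Channel A: With bottom width b = 5.76 m and side slope z = 1.9: A = (b + zy)y = (5.76 + 1.9×2.49)×2.49 = 26.12 m²; P = b + 2y√(1+z²) = 5.76 + 2×2.49×2.147 = 16.45 m. Hydraulic radius R = A/P = 26.12/16.45 = 1.588 m. Q_A = (1/0.014)·26.12·1.588^(2/3)·√0.017 = 331.1 m³/s.
Channel B: Flow area A = b·y = 7.86 × 11.7 = 91.96 m². Wetted perimeter P = b + 2y = 7.86 + 2×11.7 = 31.26 m. Hydraulic radius R = A/P = 91.96/31.26 = 2.942 m. Q_B = (1/0.014)·91.96·2.942^(2/3)·√0.017 = 1758 m³/s.
The larger discharge is 1758 m³/s and the smaller is 331.1 m³/s; the ratio is 5.31.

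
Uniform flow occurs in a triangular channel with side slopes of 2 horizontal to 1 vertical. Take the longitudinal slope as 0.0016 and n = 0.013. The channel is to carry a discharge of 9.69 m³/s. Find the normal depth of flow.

Manning's equation rearranged: A R^(2/3) = nQ / (1·√S) = 0.013 × 9.69 / (√0.0016) = 3.149.
Trying y = 1.25 m: A R^(2/3) = 2.121 — low.
Trying y = 1.66 m: A R^(2/3) = 4.519 — high.
Trying y = 1.45 m: A R^(2/3) = 3.15 — ≈ 3.149.

y_n = 1.45 m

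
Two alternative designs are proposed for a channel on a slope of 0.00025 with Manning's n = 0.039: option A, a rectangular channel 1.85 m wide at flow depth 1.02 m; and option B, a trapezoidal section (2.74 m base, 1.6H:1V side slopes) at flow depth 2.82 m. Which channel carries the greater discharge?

channel B

Channel A: Flow area A = b·y = 1.85 × 1.02 = 1.887 m². Wetted perimeter P = b + 2y = 1.85 + 2×1.02 = 3.89 m. Hydraulic radius R = A/P = 1.887/3.89 = 0.4851 m. Q_A = (1/0.039)·1.887·0.4851^(2/3)·√0.00025 = 0.4723 m³/s.
Channel B: With bottom width b = 2.74 m and side slope z = 1.6: A = (b + zy)y = (2.74 + 1.6×2.82)×2.82 = 20.45 m²; P = b + 2y√(1+z²) = 2.74 + 2×2.82×1.887 = 13.38 m. Hydraulic radius R = A/P = 20.45/13.38 = 1.528 m. Q_B = (1/0.039)·20.45·1.528^(2/3)·√0.00025 = 11 m³/s.
Q_A = 0.4723 m³/s vs Q_B = 11 m³/s, so channel B carries more.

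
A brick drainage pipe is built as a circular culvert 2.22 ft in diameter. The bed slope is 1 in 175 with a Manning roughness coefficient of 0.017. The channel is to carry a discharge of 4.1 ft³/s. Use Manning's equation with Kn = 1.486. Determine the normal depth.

y_n = 0.736 ft

Manning's equation rearranged: A R^(2/3) = nQ / (1.486·√S) = 0.017 × 4.1 / (1.486 × √0.005714) = 0.6205.
Trying y = 0.636 ft: A R^(2/3) = 0.4681 — too small.
Trying y = 0.831 ft: A R^(2/3) = 0.7795 — too large.
Trying y = 0.736 ft: A R^(2/3) = 0.6203 — ≈ 0.6205.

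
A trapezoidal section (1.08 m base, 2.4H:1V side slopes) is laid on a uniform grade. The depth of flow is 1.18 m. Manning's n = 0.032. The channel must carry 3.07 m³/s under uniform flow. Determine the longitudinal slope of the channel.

S = 0.000822

With bottom width b = 1.08 m and side slope z = 2.4: A = (b + zy)y = (1.08 + 2.4×1.18)×1.18 = 4.616 m²; P = b + 2y√(1+z²) = 1.08 + 2×1.18×2.6 = 7.216 m.
Hydraulic radius R = A/P = 4.616/7.216 = 0.6397 m.
From Manning's equation, S = [nQ / (1 A R^(2/3))]² = [0.032 × 3.07 / (1 × 4.616 × 0.6397^(2/3))]² = 0.000822.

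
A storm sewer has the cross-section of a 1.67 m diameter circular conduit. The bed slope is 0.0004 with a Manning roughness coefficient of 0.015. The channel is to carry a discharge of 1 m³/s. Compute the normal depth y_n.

y_n = 0.945 m

Manning's equation rearranged: A R^(2/3) = nQ / (1·√S) = 0.015 × 1 / (√0.0004) = 0.75.
At y = 0.672 m: A R^(2/3) = 0.4169 — too small.
At y = 1.07 m: A R^(2/3) = 0.9066 — too large.
At y = 0.945 m: A R^(2/3) = 0.7502 — matches.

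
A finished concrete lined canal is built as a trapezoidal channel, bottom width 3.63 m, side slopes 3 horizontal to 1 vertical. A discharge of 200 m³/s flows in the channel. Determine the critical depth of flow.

At critical depth, Q² T / (g A³) = 1, i.e. A³/T = Q²/g = 200²/9.81 = 4077.
Try y = 3.76 m: A³/T = 6728 — over.
Try y = 2.59 m: A³/T = 1343 — short.
Try y = 3.35 m: A³/T = 4056 — matches.

y_c = 3.35 m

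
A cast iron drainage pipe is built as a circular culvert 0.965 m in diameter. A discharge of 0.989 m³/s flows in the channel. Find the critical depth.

y_c = 0.576 m

At critical depth, Q² T / (g A³) = 1, i.e. A³/T = Q²/g = 0.989²/9.81 = 0.09971.
At y = 0.665 m: A³/T = 0.1738 — too large.
At y = 0.418 m: A³/T = 0.02927 — too small.
At y = 0.576 m: A³/T = 0.09973 — close enough.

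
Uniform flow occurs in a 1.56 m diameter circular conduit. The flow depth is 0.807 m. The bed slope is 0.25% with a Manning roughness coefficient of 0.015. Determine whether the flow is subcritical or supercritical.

subcritical

For a circular section of diameter D = 1.56 m at depth y = 0.807 m, the central angle is θ = 2 arccos(1 − 2y/D) = 3.211 rad. Then A = (D²/8)(θ − sin θ) = 0.9978 m² and P = Dθ/2 = 2.504 m.
Hydraulic radius R = A/P = 0.9978/2.504 = 0.3984 m.
V = (1/n) R^(2/3) √S = (1/0.015) × 0.3984^(2/3) × √0.0025 = 1.805 m/s. Hydraulic depth D_h = A/T = 0.9978/1.559 = 0.64 m.
Froude number Fr = V/√(g·D_h) = 1.805/√(9.81×0.64) = 0.72, which is less than 1, so the flow is subcritical.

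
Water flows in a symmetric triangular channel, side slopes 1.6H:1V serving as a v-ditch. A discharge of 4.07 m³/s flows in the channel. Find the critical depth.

At critical depth, Q² T / (g A³) = 1, i.e. A³/T = Q²/g = 4.07²/9.81 = 1.689.
Try y = 0.777 m: A³/T = 0.3625 — short.
Try y = 1.23 m: A³/T = 3.604 — over.
Try y = 1.06 m: A³/T = 1.713 — matches.

y_c = 1.06 m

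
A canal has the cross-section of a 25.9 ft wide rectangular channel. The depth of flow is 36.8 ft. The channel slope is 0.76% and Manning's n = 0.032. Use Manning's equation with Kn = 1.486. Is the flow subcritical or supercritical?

subcritical

Flow area A = b·y = 25.9 × 36.8 = 953.1 ft². Wetted perimeter P = b + 2y = 25.9 + 2×36.8 = 99.5 ft.
Hydraulic radius R = A/P = 953.1/99.5 = 9.579 ft.
V = (1.486/n) R^(2/3) √S = (1.486/0.032) × 9.579^(2/3) × √0.0076 = 18.26 ft/s. Hydraulic depth D_h = A/T = 953.1/25.9 = 36.8 ft.
Froude number Fr = V/√(g·D_h) = 18.26/√(32.2×36.8) = 0.53, which is less than 1, so the flow is subcritical.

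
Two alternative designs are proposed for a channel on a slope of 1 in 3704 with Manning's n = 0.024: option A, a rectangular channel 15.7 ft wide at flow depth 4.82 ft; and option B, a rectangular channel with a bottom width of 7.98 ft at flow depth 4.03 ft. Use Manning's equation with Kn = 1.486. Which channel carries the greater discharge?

channel A

Channel A: Flow area A = b·y = 15.7 × 4.82 = 75.67 ft². Wetted perimeter P = b + 2y = 15.7 + 2×4.82 = 25.34 ft. Hydraulic radius R = A/P = 75.67/25.34 = 2.986 ft. Q_A = (1.486/0.024)·75.67·2.986^(2/3)·√0.00027 = 159.7 ft³/s.
Channel B: Flow area A = b·y = 7.98 × 4.03 = 32.16 ft². Wetted perimeter P = b + 2y = 7.98 + 2×4.03 = 16.04 ft. Hydraulic radius R = A/P = 32.16/16.04 = 2.005 ft. Q_B = (1.486/0.024)·32.16·2.005^(2/3)·√0.00027 = 52.02 ft³/s.
Q_A = 159.7 ft³/s vs Q_B = 52.02 ft³/s, so channel A carries more.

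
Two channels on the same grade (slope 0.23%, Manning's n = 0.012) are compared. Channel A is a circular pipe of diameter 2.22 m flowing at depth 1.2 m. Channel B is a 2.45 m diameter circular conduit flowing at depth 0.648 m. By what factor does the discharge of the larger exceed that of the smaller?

Channel A: For a circular section of diameter D = 2.22 m at depth y = 1.2 m, the central angle is θ = 2 arccos(1 − 2y/D) = 3.304 rad. Then A = (D²/8)(θ − sin θ) = 2.135 m² and P = Dθ/2 = 3.667 m. Hydraulic radius R = A/P = 2.135/3.667 = 0.5822 m. Q_A = (1/0.012)·2.135·0.5822^(2/3)·√0.0023 = 5.949 m³/s.
Channel B: For a circular section of diameter D = 2.45 m at depth y = 0.648 m, the central angle is θ = 2 arccos(1 − 2y/D) = 2.161 rad. Then A = (D²/8)(θ − sin θ) = 0.9977 m² and P = Dθ/2 = 2.647 m. Hydraulic radius R = A/P = 0.9977/2.647 = 0.3769 m. Q_B = (1/0.012)·0.9977·0.3769^(2/3)·√0.0023 = 2.081 m³/s.
The larger discharge is 5.949 m³/s and the smaller is 2.081 m³/s; the ratio is 2.86.

2.86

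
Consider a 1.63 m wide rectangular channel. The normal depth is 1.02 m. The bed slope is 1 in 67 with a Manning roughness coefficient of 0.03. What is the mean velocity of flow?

V = 2.4 m/s

Flow area A = b·y = 1.63 × 1.02 = 1.663 m². Wetted perimeter P = b + 2y = 1.63 + 2×1.02 = 3.67 m.
Hydraulic radius R = A/P = 1.663/3.67 = 0.453 m.
From Manning's equation, V = (1/n) R^(2/3) S^(1/2) = (1/0.03) × 0.453^(2/3) × 0.01493^(1/2) = 2.4 m/s.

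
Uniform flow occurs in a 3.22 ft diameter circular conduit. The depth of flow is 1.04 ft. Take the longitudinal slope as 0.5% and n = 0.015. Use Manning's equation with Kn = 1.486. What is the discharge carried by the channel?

Q = 11.1 ft³/s

For a circular section of diameter D = 3.22 ft at depth y = 1.04 ft, the central angle is θ = 2 arccos(1 − 2y/D) = 2.418 rad. Then A = (D²/8)(θ − sin θ) = 2.275 ft² and P = Dθ/2 = 3.893 ft.
Hydraulic radius R = A/P = 2.275/3.893 = 0.5845 ft.
Manning's equation: Q = (1.486/n) A R^(2/3) S^(1/2) = (1.486/0.015) × 2.275 × 0.5845^(2/3) × 0.005^(1/2) = 11.1 ft³/s.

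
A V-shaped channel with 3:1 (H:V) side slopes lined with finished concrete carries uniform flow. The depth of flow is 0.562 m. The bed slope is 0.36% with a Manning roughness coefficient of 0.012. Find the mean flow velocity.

For a triangular section with side slope z = 3: A = zy² = 3×0.562² = 0.9475 m²; P = 2y√(1+z²) = 2×0.562×3.162 = 3.554 m.
Hydraulic radius R = A/P = 0.9475/3.554 = 0.2666 m.
From Manning's equation, V = (1/n) R^(2/3) S^(1/2) = (1/0.012) × 0.2666^(2/3) × 0.0036^(1/2) = 2.07 m/s.

V = 2.07 m/s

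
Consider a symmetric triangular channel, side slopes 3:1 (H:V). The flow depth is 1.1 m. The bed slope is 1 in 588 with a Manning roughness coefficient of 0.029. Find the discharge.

For a triangular section with side slope z = 3: A = zy² = 3×1.1² = 3.63 m²; P = 2y√(1+z²) = 2×1.1×3.162 = 6.957 m.
Hydraulic radius R = A/P = 3.63/6.957 = 0.5218 m.
Manning's equation: Q = (1/n) A R^(2/3) S^(1/2) = (1/0.029) × 3.63 × 0.5218^(2/3) × 0.001701^(1/2) = 3.35 m³/s.

Q = 3.35 m³/s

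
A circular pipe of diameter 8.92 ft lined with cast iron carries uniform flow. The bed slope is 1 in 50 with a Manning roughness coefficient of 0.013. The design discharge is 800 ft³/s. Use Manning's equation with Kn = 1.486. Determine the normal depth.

Manning's equation rearranged: A R^(2/3) = nQ / (1.486·√S) = 0.013 × 800 / (1.486 × √0.02) = 49.49.
At y = 4.96 ft: A R^(2/3) = 63.59 — too large.
At y = 4.27 ft: A R^(2/3) = 49.5 — matches.

y_n = 4.27 ft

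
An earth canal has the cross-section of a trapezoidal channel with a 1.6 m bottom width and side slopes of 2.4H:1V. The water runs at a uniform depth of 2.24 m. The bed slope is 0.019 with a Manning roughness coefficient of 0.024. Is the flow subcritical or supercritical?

With bottom width b = 1.6 m and side slope z = 2.4: A = (b + zy)y = (1.6 + 2.4×2.24)×2.24 = 15.63 m²; P = b + 2y√(1+z²) = 1.6 + 2×2.24×2.6 = 13.25 m.
Hydraulic radius R = A/P = 15.63/13.25 = 1.18 m.
V = (1/n) R^(2/3) √S = (1/0.024) × 1.18^(2/3) × √0.019 = 6.412 m/s. Hydraulic depth D_h = A/T = 15.63/12.35 = 1.265 m.
Froude number Fr = V/√(g·D_h) = 6.412/√(9.81×1.265) = 1.82, which is greater than 1, so the flow is supercritical.

supercritical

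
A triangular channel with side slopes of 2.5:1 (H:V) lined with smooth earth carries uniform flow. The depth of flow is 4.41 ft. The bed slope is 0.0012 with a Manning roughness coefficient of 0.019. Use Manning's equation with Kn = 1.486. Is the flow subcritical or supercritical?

subcritical

For a triangular section with side slope z = 2.5: A = zy² = 2.5×4.41² = 48.62 ft²; P = 2y√(1+z²) = 2×4.41×2.693 = 23.75 ft.
Hydraulic radius R = A/P = 48.62/23.75 = 2.047 ft.
V = (1.486/n) R^(2/3) √S = (1.486/0.019) × 2.047^(2/3) × √0.0012 = 4.368 ft/s. Hydraulic depth D_h = A/T = 48.62/22.05 = 2.205 ft.
Froude number Fr = V/√(g·D_h) = 4.368/√(32.2×2.205) = 0.518, which is less than 1, so the flow is subcritical.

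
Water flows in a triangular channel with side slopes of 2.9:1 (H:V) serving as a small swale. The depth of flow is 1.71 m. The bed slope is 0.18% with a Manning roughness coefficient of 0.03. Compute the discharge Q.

For a triangular section with side slope z = 2.9: A = zy² = 2.9×1.71² = 8.48 m²; P = 2y√(1+z²) = 2×1.71×3.068 = 10.49 m.
Hydraulic radius R = A/P = 8.48/10.49 = 0.8083 m.
Manning's equation: Q = (1/n) A R^(2/3) S^(1/2) = (1/0.03) × 8.48 × 0.8083^(2/3) × 0.0018^(1/2) = 10.4 m³/s.

Q = 10.4 m³/s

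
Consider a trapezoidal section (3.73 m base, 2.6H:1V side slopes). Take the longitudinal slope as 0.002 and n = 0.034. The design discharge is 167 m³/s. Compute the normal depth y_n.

Manning's equation rearranged: A R^(2/3) = nQ / (1·√S) = 0.034 × 167 / (√0.002) = 127.
Try y = 3.16 m: A R^(2/3) = 55.22 — low.
Try y = 4.53 m: A R^(2/3) = 126.8 — close enough.

y_n = 4.53 m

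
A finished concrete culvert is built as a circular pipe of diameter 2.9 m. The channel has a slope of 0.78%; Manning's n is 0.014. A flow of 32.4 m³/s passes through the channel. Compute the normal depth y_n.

y_n = 2.29 m

Manning's equation rearranged: A R^(2/3) = nQ / (1·√S) = 0.014 × 32.4 / (√0.0078) = 5.136.
Try y = 1.79 m: A R^(2/3) = 3.738 — low.
Try y = 2.7 m: A R^(2/3) = 5.732 — high.
Try y = 2.29 m: A R^(2/3) = 5.143 — ≈ 5.136.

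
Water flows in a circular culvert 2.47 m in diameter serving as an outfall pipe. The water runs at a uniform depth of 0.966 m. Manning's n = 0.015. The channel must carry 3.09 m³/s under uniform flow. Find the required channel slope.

For a circular section of diameter D = 2.47 m at depth y = 0.966 m, the central angle is θ = 2 arccos(1 − 2y/D) = 2.702 rad. Then A = (D²/8)(θ − sin θ) = 1.737 m² and P = Dθ/2 = 3.338 m.
Hydraulic radius R = A/P = 1.737/3.338 = 0.5204 m.
From Manning's equation, S = [nQ / (1 A R^(2/3))]² = [0.015 × 3.09 / (1 × 1.737 × 0.5204^(2/3))]² = 0.0017.

S = 0.0017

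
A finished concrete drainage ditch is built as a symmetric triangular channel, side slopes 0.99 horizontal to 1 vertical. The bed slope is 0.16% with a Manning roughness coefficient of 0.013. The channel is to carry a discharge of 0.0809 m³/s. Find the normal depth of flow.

y_n = 0.333 m

Manning's equation rearranged: A R^(2/3) = nQ / (1·√S) = 0.013 × 0.0809 / (√0.0016) = 0.02629.
At y = 0.401 m: A R^(2/3) = 0.04314 — over.
At y = 0.284 m: A R^(2/3) = 0.01719 — short.
At y = 0.333 m: A R^(2/3) = 0.02628 — matches.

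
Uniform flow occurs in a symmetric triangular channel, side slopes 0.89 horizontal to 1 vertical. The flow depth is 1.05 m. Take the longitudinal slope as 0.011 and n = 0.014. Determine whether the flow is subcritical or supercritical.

supercritical

For a triangular section with side slope z = 0.89: A = zy² = 0.89×1.05² = 0.9812 m²; P = 2y√(1+z²) = 2×1.05×1.339 = 2.811 m.
Hydraulic radius R = A/P = 0.9812/2.811 = 0.349 m.
V = (1/n) R^(2/3) √S = (1/0.014) × 0.349^(2/3) × √0.011 = 3.714 m/s. Hydraulic depth D_h = A/T = 0.9812/1.869 = 0.525 m.
Froude number Fr = V/√(g·D_h) = 3.714/√(9.81×0.525) = 1.64, which is greater than 1, so the flow is supercritical.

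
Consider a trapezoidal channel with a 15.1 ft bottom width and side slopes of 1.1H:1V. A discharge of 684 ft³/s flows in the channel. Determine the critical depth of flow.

y_c = 3.64 ft

At critical depth, Q² T / (g A³) = 1, i.e. A³/T = Q²/g = 684²/32.2 = 14530.
Trying y = 4.32 ft: A³/T = 25640 — high.
Trying y = 3.64 ft: A³/T = 14550 — close enough.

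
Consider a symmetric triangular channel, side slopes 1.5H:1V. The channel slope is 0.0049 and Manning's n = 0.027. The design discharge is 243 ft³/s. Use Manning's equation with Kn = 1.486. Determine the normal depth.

y_n = 5.06 ft

Manning's equation rearranged: A R^(2/3) = nQ / (1.486·√S) = 0.027 × 243 / (1.486 × √0.0049) = 63.07.
At y = 6.43 ft: A R^(2/3) = 119.5 — over.
At y = 3.44 ft: A R^(2/3) = 22.54 — short.
At y = 5.06 ft: A R^(2/3) = 63.08 — ≈ 63.07.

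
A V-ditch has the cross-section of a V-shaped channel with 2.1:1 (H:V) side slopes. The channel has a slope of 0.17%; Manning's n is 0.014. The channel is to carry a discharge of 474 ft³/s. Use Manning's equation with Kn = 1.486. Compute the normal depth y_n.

y_n = 5.35 ft

Manning's equation rearranged: A R^(2/3) = nQ / (1.486·√S) = 0.014 × 474 / (1.486 × √0.0017) = 108.3.
At y = 5.95 ft: A R^(2/3) = 143.7 — high.
At y = 4.36 ft: A R^(2/3) = 62.7 — low.
At y = 5.35 ft: A R^(2/3) = 108.2 — ≈ 108.3.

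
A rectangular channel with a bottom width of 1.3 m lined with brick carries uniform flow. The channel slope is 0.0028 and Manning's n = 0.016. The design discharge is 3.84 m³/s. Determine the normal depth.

Manning's equation rearranged: A R^(2/3) = nQ / (1·√S) = 0.016 × 3.84 / (√0.0028) = 1.161.
Trying y = 1.27 m: A R^(2/3) = 0.9405 — short.
Trying y = 1.67 m: A R^(2/3) = 1.308 — over.
Trying y = 1.51 m: A R^(2/3) = 1.16 — close enough.

y_n = 1.51 m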